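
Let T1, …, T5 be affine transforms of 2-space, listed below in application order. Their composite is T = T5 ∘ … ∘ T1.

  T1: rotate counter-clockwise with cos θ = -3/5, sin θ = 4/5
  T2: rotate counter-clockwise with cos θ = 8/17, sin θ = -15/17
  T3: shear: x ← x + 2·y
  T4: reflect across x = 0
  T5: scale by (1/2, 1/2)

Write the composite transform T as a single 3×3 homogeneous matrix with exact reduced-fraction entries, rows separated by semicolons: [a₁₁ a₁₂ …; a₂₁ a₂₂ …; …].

T = [-19/17 1/34 0; 77/170 18/85 0; 0 0 1]

T1 = [-3/5 -4/5 0; 4/5 -3/5 0; 0 0 1]
T2·T1 = [36/85 -77/85 0; 77/85 36/85 0; 0 0 1]
T3·…·T1 = [38/17 -1/17 0; 77/85 36/85 0; 0 0 1]
T4·…·T1 = [-38/17 1/17 0; 77/85 36/85 0; 0 0 1]
T5·…·T1 = [-19/17 1/34 0; 77/170 18/85 0; 0 0 1]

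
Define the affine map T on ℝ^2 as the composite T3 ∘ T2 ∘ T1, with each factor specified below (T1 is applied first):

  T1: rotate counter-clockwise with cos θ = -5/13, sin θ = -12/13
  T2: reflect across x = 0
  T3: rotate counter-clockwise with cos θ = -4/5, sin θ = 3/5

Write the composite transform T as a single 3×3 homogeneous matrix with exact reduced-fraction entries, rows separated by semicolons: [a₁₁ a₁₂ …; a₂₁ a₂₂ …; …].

T = [16/65 63/65 0; 63/65 -16/65 0; 0 0 1]

T1 = [-5/13 12/13 0; -12/13 -5/13 0; 0 0 1]
T2·T1 = [5/13 -12/13 0; -12/13 -5/13 0; 0 0 1]
T3·…·T1 = [16/65 63/65 0; 63/65 -16/65 0; 0 0 1]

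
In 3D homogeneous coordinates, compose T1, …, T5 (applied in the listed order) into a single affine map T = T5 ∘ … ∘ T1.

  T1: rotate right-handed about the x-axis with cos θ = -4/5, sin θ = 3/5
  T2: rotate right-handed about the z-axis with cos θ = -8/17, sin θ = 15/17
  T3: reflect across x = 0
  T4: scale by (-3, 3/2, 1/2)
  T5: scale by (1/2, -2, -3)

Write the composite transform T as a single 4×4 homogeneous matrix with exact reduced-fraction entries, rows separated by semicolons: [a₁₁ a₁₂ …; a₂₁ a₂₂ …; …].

T = [-12/17 18/17 27/34 0; -45/17 -96/85 -72/85 0; 0 -9/10 6/5 0; 0 0 0 1]

T1 = [1 0 0 0; 0 -4/5 -3/5 0; 0 3/5 -4/5 0; 0 0 0 1]
T2·T1 = [-8/17 12/17 9/17 0; 15/17 32/85 24/85 0; 0 3/5 -4/5 0; 0 0 0 1]
T3·…·T1 = [8/17 -12/17 -9/17 0; 15/17 32/85 24/85 0; 0 3/5 -4/5 0; 0 0 0 1]
T4·…·T1 = [-24/17 36/17 27/17 0; 45/34 48/85 36/85 0; 0 3/10 -2/5 0; 0 0 0 1]
T5·…·T1 = [-12/17 18/17 27/34 0; -45/17 -96/85 -72/85 0; 0 -9/10 6/5 0; 0 0 0 1]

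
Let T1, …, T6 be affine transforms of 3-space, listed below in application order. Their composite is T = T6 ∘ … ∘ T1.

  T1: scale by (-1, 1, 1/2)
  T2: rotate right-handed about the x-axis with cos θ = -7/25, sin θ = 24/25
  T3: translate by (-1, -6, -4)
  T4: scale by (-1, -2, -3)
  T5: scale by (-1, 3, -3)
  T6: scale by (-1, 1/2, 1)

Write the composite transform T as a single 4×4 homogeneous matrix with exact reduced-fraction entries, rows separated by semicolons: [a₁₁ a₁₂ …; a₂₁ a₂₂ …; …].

T1 = [-1 0 0 0; 0 1 0 0; 0 0 1/2 0; 0 0 0 1]
T2·T1 = [-1 0 0 0; 0 -7/25 -12/25 0; 0 24/25 -7/50 0; 0 0 0 1]
T3·…·T1 = [-1 0 0 -1; 0 -7/25 -12/25 -6; 0 24/25 -7/50 -4; 0 0 0 1]
T4·…·T1 = [1 0 0 1; 0 14/25 24/25 12; 0 -72/25 21/50 12; 0 0 0 1]
T5·…·T1 = [-1 0 0 -1; 0 42/25 72/25 36; 0 216/25 -63/50 -36; 0 0 0 1]
T6·…·T1 = [1 0 0 1; 0 21/25 36/25 18; 0 216/25 -63/50 -36; 0 0 0 1]

T = [1 0 0 1; 0 21/25 36/25 18; 0 216/25 -63/50 -36; 0 0 0 1]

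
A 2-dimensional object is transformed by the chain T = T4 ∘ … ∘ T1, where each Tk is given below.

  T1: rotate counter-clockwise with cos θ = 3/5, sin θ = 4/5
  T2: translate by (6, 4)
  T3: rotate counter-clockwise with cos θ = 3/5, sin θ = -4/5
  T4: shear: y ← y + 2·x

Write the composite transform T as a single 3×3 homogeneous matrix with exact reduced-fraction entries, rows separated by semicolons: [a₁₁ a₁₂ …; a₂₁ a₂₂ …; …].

T = [1 0 34/5; 2 1 56/5; 0 0 1]

T1 = [3/5 -4/5 0; 4/5 3/5 0; 0 0 1]
T2·T1 = [3/5 -4/5 6; 4/5 3/5 4; 0 0 1]
T3·…·T1 = [1 0 34/5; 0 1 -12/5; 0 0 1]
T4·…·T1 = [1 0 34/5; 2 1 56/5; 0 0 1]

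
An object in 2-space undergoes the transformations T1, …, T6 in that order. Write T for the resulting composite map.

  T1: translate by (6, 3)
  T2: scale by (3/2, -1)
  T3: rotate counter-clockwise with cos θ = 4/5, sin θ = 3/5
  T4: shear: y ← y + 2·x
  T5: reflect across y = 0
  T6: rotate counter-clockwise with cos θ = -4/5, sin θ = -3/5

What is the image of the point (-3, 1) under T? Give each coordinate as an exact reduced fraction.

T1 translate by (6, 3): (-3, 1) → (3, 4)
T2 scale by (3/2, -1): (3, 4) → (9/2, -4)
T3 rotate counter-clockwise with cos θ = 4/5, sin θ = 3/5: (9/2, -4) → (6, -1/2)
T4 shear: y ← y + 2·x: (6, -1/2) → (6, 23/2)
T5 reflect across y = 0: (6, 23/2) → (6, -23/2)
T6 rotate counter-clockwise with cos θ = -4/5, sin θ = -3/5: (6, -23/2) → (-117/10, 28/5)

T(p) = (-117/10, 28/5)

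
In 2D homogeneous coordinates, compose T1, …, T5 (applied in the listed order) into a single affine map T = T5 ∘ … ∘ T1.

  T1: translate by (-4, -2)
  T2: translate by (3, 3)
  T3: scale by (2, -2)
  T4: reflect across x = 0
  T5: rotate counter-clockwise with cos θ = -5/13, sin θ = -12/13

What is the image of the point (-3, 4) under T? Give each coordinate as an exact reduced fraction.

T1 translate by (-4, -2): (-3, 4) → (-7, 2)
T2 translate by (3, 3): (-7, 2) → (-4, 5)
T3 scale by (2, -2): (-4, 5) → (-8, -10)
T4 reflect across x = 0: (-8, -10) → (8, -10)
T5 rotate counter-clockwise with cos θ = -5/13, sin θ = -12/13: (8, -10) → (-160/13, -46/13)

T(p) = (-160/13, -46/13)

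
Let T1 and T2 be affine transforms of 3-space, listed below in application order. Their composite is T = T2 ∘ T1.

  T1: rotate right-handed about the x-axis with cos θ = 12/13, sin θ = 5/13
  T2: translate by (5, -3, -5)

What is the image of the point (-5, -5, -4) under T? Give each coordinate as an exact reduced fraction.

T(p) = (0, -79/13, -138/13)

T1 rotate right-handed about the x-axis with cos θ = 12/13, sin θ = 5/13: (-5, -5, -4) → (-5, -40/13, -73/13)
T2 translate by (5, -3, -5): (-5, -40/13, -73/13) → (0, -79/13, -138/13)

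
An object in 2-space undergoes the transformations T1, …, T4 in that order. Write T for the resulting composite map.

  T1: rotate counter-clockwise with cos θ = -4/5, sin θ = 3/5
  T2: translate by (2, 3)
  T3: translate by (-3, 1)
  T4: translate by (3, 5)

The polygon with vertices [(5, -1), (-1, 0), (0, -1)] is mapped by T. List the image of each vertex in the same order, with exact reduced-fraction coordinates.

image vertices: (-7/5, 64/5), (14/5, 42/5), (13/5, 49/5)

T1 rotate counter-clockwise with cos θ = -4/5, sin θ = 3/5: (5, -1) → (-17/5, 19/5); (-1, 0) → (4/5, -3/5); (0, -1) → (3/5, 4/5)
T2 translate by (2, 3): (-17/5, 19/5) → (-7/5, 34/5); (4/5, -3/5) → (14/5, 12/5); (3/5, 4/5) → (13/5, 19/5)
T3 translate by (-3, 1): (-7/5, 34/5) → (-22/5, 39/5); (14/5, 12/5) → (-1/5, 17/5); (13/5, 19/5) → (-2/5, 24/5)
T4 translate by (3, 5): (-22/5, 39/5) → (-7/5, 64/5); (-1/5, 17/5) → (14/5, 42/5); (-2/5, 24/5) → (13/5, 49/5)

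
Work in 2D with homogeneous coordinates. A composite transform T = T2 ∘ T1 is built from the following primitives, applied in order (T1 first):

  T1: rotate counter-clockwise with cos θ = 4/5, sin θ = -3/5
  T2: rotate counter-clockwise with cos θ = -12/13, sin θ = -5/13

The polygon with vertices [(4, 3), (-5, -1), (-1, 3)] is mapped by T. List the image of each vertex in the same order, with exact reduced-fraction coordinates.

T1 rotate counter-clockwise with cos θ = 4/5, sin θ = -3/5: (4, 3) → (5, 0); (-5, -1) → (-23/5, 11/5); (-1, 3) → (1, 3)
T2 rotate counter-clockwise with cos θ = -12/13, sin θ = -5/13: (5, 0) → (-60/13, -25/13); (-23/5, 11/5) → (331/65, -17/65); (1, 3) → (3/13, -41/13)

image vertices: (-60/13, -25/13), (331/65, -17/65), (3/13, -41/13)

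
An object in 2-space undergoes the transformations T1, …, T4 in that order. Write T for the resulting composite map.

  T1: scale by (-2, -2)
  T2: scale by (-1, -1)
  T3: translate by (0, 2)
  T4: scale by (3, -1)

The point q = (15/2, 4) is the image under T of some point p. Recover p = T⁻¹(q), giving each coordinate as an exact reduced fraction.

T1 = [-2 0 0; 0 -2 0; 0 0 1]
T2·T1 = [2 0 0; 0 2 0; 0 0 1]
T3·…·T1 = [2 0 0; 0 2 2; 0 0 1]
T4·…·T1 = [6 0 0; 0 -2 -2; 0 0 1]
det M = -12; M⁻¹ = [1/6 0 0; 0 -1/2 -1; 0 0 1]
M⁻¹ · (15/2, 4)ᵀ = (5/4, -3)ᵀ

p = (5/4, -3)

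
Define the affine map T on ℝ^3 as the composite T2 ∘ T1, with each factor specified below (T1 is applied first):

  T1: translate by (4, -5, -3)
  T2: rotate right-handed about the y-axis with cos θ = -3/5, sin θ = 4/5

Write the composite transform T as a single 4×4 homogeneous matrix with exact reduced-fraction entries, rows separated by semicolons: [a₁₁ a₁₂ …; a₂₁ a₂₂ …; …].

T = [-3/5 0 4/5 -24/5; 0 1 0 -5; -4/5 0 -3/5 -7/5; 0 0 0 1]

T1 = [1 0 0 4; 0 1 0 -5; 0 0 1 -3; 0 0 0 1]
T2·T1 = [-3/5 0 4/5 -24/5; 0 1 0 -5; -4/5 0 -3/5 -7/5; 0 0 0 1]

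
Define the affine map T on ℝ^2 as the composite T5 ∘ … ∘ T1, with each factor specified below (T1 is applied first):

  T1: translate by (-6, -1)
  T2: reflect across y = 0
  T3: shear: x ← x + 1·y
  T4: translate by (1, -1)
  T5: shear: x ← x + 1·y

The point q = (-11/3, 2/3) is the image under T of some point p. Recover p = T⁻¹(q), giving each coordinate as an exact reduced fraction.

p = (-1, -2/3)

T1 = [1 0 -6; 0 1 -1; 0 0 1]
T2·T1 = [1 0 -6; 0 -1 1; 0 0 1]
T3·…·T1 = [1 -1 -5; 0 -1 1; 0 0 1]
T4·…·T1 = [1 -1 -4; 0 -1 0; 0 0 1]
T5·…·T1 = [1 -2 -4; 0 -1 0; 0 0 1]
det M = -1; M⁻¹ = [1 -2 4; 0 -1 0; 0 0 1]
M⁻¹ · (-11/3, 2/3)ᵀ = (-1, -2/3)ᵀ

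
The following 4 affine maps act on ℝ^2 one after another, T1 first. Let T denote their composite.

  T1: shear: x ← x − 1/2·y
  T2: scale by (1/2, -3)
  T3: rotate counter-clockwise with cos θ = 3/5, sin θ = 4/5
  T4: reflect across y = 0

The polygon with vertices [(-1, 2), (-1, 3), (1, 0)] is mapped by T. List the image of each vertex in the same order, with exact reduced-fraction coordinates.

T1 shear: x ← x − 1/2·y: (-1, 2) → (-2, 2); (-1, 3) → (-5/2, 3); (1, 0) → (1, 0)
T2 scale by (1/2, -3): (-2, 2) → (-1, -6); (-5/2, 3) → (-5/4, -9); (1, 0) → (1/2, 0)
T3 rotate counter-clockwise with cos θ = 3/5, sin θ = 4/5: (-1, -6) → (21/5, -22/5); (-5/4, -9) → (129/20, -32/5); (1/2, 0) → (3/10, 2/5)
T4 reflect across y = 0: (21/5, -22/5) → (21/5, 22/5); (129/20, -32/5) → (129/20, 32/5); (3/10, 2/5) → (3/10, -2/5)

image vertices: (21/5, 22/5), (129/20, 32/5), (3/10, -2/5)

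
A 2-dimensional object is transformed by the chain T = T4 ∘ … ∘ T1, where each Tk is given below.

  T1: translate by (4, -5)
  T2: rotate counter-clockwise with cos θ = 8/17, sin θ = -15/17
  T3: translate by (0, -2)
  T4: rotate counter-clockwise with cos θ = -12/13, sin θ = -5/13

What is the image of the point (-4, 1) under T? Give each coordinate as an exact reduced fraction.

T(p) = (30/17, 84/17)

T1 translate by (4, -5): (-4, 1) → (0, -4)
T2 rotate counter-clockwise with cos θ = 8/17, sin θ = -15/17: (0, -4) → (-60/17, -32/17)
T3 translate by (0, -2): (-60/17, -32/17) → (-60/17, -66/17)
T4 rotate counter-clockwise with cos θ = -12/13, sin θ = -5/13: (-60/17, -66/17) → (30/17, 84/17)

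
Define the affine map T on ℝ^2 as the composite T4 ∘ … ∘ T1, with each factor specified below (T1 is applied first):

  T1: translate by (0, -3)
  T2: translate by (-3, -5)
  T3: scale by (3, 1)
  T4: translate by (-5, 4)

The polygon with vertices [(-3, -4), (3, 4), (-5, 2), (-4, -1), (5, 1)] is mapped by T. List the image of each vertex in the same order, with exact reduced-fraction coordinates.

T1 translate by (0, -3): (-3, -4) → (-3, -7); (3, 4) → (3, 1); (-5, 2) → (-5, -1); (-4, -1) → (-4, -4); (5, 1) → (5, -2)
T2 translate by (-3, -5): (-3, -7) → (-6, -12); (3, 1) → (0, -4); (-5, -1) → (-8, -6); (-4, -4) → (-7, -9); (5, -2) → (2, -7)
T3 scale by (3, 1): (-6, -12) → (-18, -12); (0, -4) → (0, -4); (-8, -6) → (-24, -6); (-7, -9) → (-21, -9); (2, -7) → (6, -7)
T4 translate by (-5, 4): (-18, -12) → (-23, -8); (0, -4) → (-5, 0); (-24, -6) → (-29, -2); (-21, -9) → (-26, -5); (6, -7) → (1, -3)

image vertices: (-23, -8), (-5, 0), (-29, -2), (-26, -5), (1, -3)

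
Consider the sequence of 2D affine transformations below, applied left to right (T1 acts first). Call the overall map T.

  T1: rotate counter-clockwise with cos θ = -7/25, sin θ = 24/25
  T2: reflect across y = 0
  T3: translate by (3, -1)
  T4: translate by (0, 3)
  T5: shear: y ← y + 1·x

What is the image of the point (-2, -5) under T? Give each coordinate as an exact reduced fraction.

T1 rotate counter-clockwise with cos θ = -7/25, sin θ = 24/25: (-2, -5) → (134/25, -13/25)
T2 reflect across y = 0: (134/25, -13/25) → (134/25, 13/25)
T3 translate by (3, -1): (134/25, 13/25) → (209/25, -12/25)
T4 translate by (0, 3): (209/25, -12/25) → (209/25, 63/25)
T5 shear: y ← y + 1·x: (209/25, 63/25) → (209/25, 272/25)

T(p) = (209/25, 272/25)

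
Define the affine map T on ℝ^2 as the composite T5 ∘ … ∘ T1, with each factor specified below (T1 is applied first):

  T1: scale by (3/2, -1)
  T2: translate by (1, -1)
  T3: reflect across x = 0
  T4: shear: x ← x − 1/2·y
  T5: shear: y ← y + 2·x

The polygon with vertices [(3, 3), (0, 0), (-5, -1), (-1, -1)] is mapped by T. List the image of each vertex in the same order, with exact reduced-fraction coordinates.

image vertices: (-7/2, -11), (-1/2, -2), (13/2, 13), (1/2, 1)

T1 scale by (3/2, -1): (3, 3) → (9/2, -3); (0, 0) → (0, 0); (-5, -1) → (-15/2, 1); (-1, -1) → (-3/2, 1)
T2 translate by (1, -1): (9/2, -3) → (11/2, -4); (0, 0) → (1, -1); (-15/2, 1) → (-13/2, 0); (-3/2, 1) → (-1/2, 0)
T3 reflect across x = 0: (11/2, -4) → (-11/2, -4); (1, -1) → (-1, -1); (-13/2, 0) → (13/2, 0); (-1/2, 0) → (1/2, 0)
T4 shear: x ← x − 1/2·y: (-11/2, -4) → (-7/2, -4); (-1, -1) → (-1/2, -1); (13/2, 0) → (13/2, 0); (1/2, 0) → (1/2, 0)
T5 shear: y ← y + 2·x: (-7/2, -4) → (-7/2, -11); (-1/2, -1) → (-1/2, -2); (13/2, 0) → (13/2, 13); (1/2, 0) → (1/2, 1)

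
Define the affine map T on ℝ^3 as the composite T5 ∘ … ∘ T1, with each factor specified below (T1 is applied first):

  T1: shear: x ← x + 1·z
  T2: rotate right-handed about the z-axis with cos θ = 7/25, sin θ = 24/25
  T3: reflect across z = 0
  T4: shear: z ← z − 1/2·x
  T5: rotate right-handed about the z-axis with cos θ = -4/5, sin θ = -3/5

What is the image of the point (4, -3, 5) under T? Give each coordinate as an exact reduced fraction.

T(p) = (9/25, -237/25, -77/10)

T1 shear: x ← x + 1·z: (4, -3, 5) → (9, -3, 5)
T2 rotate right-handed about the z-axis with cos θ = 7/25, sin θ = 24/25: (9, -3, 5) → (27/5, 39/5, 5)
T3 reflect across z = 0: (27/5, 39/5, 5) → (27/5, 39/5, -5)
T4 shear: z ← z − 1/2·x: (27/5, 39/5, -5) → (27/5, 39/5, -77/10)
T5 rotate right-handed about the z-axis with cos θ = -4/5, sin θ = -3/5: (27/5, 39/5, -77/10) → (9/25, -237/25, -77/10)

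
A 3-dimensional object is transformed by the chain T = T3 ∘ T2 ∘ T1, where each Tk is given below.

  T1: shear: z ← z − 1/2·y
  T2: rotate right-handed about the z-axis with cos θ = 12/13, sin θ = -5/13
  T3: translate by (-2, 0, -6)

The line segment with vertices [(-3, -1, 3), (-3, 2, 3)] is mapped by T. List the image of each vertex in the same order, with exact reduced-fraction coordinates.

T1 shear: z ← z − 1/2·y: (-3, -1, 3) → (-3, -1, 7/2); (-3, 2, 3) → (-3, 2, 2)
T2 rotate right-handed about the z-axis with cos θ = 12/13, sin θ = -5/13: (-3, -1, 7/2) → (-41/13, 3/13, 7/2); (-3, 2, 2) → (-2, 3, 2)
T3 translate by (-2, 0, -6): (-41/13, 3/13, 7/2) → (-67/13, 3/13, -5/2); (-2, 3, 2) → (-4, 3, -4)

image vertices: (-67/13, 3/13, -5/2), (-4, 3, -4)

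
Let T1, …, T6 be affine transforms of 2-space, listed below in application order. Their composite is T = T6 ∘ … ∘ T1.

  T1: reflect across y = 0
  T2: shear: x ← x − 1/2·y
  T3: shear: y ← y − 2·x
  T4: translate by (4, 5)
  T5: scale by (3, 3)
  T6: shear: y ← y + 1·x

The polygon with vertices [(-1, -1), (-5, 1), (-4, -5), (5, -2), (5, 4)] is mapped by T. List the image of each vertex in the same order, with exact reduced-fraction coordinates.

T1 reflect across y = 0: (-1, -1) → (-1, 1); (-5, 1) → (-5, -1); (-4, -5) → (-4, 5); (5, -2) → (5, 2); (5, 4) → (5, -4)
T2 shear: x ← x − 1/2·y: (-1, 1) → (-3/2, 1); (-5, -1) → (-9/2, -1); (-4, 5) → (-13/2, 5); (5, 2) → (4, 2); (5, -4) → (7, -4)
T3 shear: y ← y − 2·x: (-3/2, 1) → (-3/2, 4); (-9/2, -1) → (-9/2, 8); (-13/2, 5) → (-13/2, 18); (4, 2) → (4, -6); (7, -4) → (7, -18)
T4 translate by (4, 5): (-3/2, 4) → (5/2, 9); (-9/2, 8) → (-1/2, 13); (-13/2, 18) → (-5/2, 23); (4, -6) → (8, -1); (7, -18) → (11, -13)
T5 scale by (3, 3): (5/2, 9) → (15/2, 27); (-1/2, 13) → (-3/2, 39); (-5/2, 23) → (-15/2, 69); (8, -1) → (24, -3); (11, -13) → (33, -39)
T6 shear: y ← y + 1·x: (15/2, 27) → (15/2, 69/2); (-3/2, 39) → (-3/2, 75/2); (-15/2, 69) → (-15/2, 123/2); (24, -3) → (24, 21); (33, -39) → (33, -6)

image vertices: (15/2, 69/2), (-3/2, 75/2), (-15/2, 123/2), (24, 21), (33, -6)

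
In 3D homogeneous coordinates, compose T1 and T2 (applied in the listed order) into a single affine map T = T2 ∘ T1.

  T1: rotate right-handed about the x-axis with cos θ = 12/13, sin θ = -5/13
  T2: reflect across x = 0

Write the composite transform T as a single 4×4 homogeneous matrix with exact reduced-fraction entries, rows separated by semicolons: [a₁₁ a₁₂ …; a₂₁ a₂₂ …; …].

T = [-1 0 0 0; 0 12/13 5/13 0; 0 -5/13 12/13 0; 0 0 0 1]

T1 = [1 0 0 0; 0 12/13 5/13 0; 0 -5/13 12/13 0; 0 0 0 1]
T2·T1 = [-1 0 0 0; 0 12/13 5/13 0; 0 -5/13 12/13 0; 0 0 0 1]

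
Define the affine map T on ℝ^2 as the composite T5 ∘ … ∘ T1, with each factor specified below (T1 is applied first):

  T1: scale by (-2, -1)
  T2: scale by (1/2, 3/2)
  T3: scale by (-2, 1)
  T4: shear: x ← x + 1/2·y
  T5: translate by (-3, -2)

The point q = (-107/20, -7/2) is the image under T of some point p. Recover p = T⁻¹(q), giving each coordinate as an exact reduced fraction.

T1 = [-2 0 0; 0 -1 0; 0 0 1]
T2·T1 = [-1 0 0; 0 -3/2 0; 0 0 1]
T3·…·T1 = [2 0 0; 0 -3/2 0; 0 0 1]
T4·…·T1 = [2 -3/4 0; 0 -3/2 0; 0 0 1]
T5·…·T1 = [2 -3/4 -3; 0 -3/2 -2; 0 0 1]
det M = -3; M⁻¹ = [1/2 -1/4 1; 0 -2/3 -4/3; 0 0 1]
M⁻¹ · (-107/20, -7/2)ᵀ = (-4/5, 1)ᵀ

p = (-4/5, 1)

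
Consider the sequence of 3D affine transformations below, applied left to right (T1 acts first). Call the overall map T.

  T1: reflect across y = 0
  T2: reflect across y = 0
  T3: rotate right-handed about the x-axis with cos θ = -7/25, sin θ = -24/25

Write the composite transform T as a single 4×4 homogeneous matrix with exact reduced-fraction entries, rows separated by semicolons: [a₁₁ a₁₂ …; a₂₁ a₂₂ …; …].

T1 = [1 0 0 0; 0 -1 0 0; 0 0 1 0; 0 0 0 1]
T2·T1 = [1 0 0 0; 0 1 0 0; 0 0 1 0; 0 0 0 1]
T3·…·T1 = [1 0 0 0; 0 -7/25 24/25 0; 0 -24/25 -7/25 0; 0 0 0 1]

T = [1 0 0 0; 0 -7/25 24/25 0; 0 -24/25 -7/25 0; 0 0 0 1]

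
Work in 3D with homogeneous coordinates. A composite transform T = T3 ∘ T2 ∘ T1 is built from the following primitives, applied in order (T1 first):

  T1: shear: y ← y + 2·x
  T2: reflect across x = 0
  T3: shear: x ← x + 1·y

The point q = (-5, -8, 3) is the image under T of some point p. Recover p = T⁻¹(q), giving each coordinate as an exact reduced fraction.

p = (-3, -2, 3)

T1 = [1 0 0 0; 2 1 0 0; 0 0 1 0; 0 0 0 1]
T2·T1 = [-1 0 0 0; 2 1 0 0; 0 0 1 0; 0 0 0 1]
T3·…·T1 = [1 1 0 0; 2 1 0 0; 0 0 1 0; 0 0 0 1]
det M = -1; M⁻¹ = [-1 1 0 0; 2 -1 0 0; 0 0 1 0; 0 0 0 1]
M⁻¹ · (-5, -8, 3)ᵀ = (-3, -2, 3)ᵀ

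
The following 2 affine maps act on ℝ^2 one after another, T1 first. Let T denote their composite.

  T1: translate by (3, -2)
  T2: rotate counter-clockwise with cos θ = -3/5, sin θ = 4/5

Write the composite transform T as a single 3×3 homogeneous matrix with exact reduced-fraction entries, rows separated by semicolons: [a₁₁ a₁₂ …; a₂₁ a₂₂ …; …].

T = [-3/5 -4/5 -1/5; 4/5 -3/5 18/5; 0 0 1]

T1 = [1 0 3; 0 1 -2; 0 0 1]
T2·T1 = [-3/5 -4/5 -1/5; 4/5 -3/5 18/5; 0 0 1]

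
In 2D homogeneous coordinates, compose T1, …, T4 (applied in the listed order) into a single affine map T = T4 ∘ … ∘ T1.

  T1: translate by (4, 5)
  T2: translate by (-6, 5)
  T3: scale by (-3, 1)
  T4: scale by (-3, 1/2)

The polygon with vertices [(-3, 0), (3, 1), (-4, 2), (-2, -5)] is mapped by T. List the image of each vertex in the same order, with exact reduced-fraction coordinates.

image vertices: (-45, 5), (9, 11/2), (-54, 6), (-36, 5/2)

T1 translate by (4, 5): (-3, 0) → (1, 5); (3, 1) → (7, 6); (-4, 2) → (0, 7); (-2, -5) → (2, 0)
T2 translate by (-6, 5): (1, 5) → (-5, 10); (7, 6) → (1, 11); (0, 7) → (-6, 12); (2, 0) → (-4, 5)
T3 scale by (-3, 1): (-5, 10) → (15, 10); (1, 11) → (-3, 11); (-6, 12) → (18, 12); (-4, 5) → (12, 5)
T4 scale by (-3, 1/2): (15, 10) → (-45, 5); (-3, 11) → (9, 11/2); (18, 12) → (-54, 6); (12, 5) → (-36, 5/2)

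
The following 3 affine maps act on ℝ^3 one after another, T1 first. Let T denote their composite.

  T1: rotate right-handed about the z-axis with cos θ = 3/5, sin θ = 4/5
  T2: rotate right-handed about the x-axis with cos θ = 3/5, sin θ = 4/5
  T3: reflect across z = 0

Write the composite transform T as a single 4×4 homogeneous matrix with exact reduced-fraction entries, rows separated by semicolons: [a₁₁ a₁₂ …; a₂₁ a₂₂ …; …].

T = [3/5 -4/5 0 0; 12/25 9/25 -4/5 0; -16/25 -12/25 -3/5 0; 0 0 0 1]

T1 = [3/5 -4/5 0 0; 4/5 3/5 0 0; 0 0 1 0; 0 0 0 1]
T2·T1 = [3/5 -4/5 0 0; 12/25 9/25 -4/5 0; 16/25 12/25 3/5 0; 0 0 0 1]
T3·…·T1 = [3/5 -4/5 0 0; 12/25 9/25 -4/5 0; -16/25 -12/25 -3/5 0; 0 0 0 1]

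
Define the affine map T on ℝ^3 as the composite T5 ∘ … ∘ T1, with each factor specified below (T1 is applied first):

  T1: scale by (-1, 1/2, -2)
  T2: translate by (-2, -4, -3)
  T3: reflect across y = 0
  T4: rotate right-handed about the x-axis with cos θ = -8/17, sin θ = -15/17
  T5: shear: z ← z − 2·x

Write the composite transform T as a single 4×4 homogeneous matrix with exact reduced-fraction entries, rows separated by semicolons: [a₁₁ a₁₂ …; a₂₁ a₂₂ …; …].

T1 = [-1 0 0 0; 0 1/2 0 0; 0 0 -2 0; 0 0 0 1]
T2·T1 = [-1 0 0 -2; 0 1/2 0 -4; 0 0 -2 -3; 0 0 0 1]
T3·…·T1 = [-1 0 0 -2; 0 -1/2 0 4; 0 0 -2 -3; 0 0 0 1]
T4·…·T1 = [-1 0 0 -2; 0 4/17 -30/17 -77/17; 0 15/34 16/17 -36/17; 0 0 0 1]
T5·…·T1 = [-1 0 0 -2; 0 4/17 -30/17 -77/17; 2 15/34 16/17 32/17; 0 0 0 1]

T = [-1 0 0 -2; 0 4/17 -30/17 -77/17; 2 15/34 16/17 32/17; 0 0 0 1]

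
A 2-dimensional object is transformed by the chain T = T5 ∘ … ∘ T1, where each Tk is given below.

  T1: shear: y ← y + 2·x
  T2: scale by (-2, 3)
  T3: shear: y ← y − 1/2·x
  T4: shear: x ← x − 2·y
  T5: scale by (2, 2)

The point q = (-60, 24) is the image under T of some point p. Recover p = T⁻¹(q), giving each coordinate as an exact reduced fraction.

T1 = [1 0 0; 2 1 0; 0 0 1]
T2·T1 = [-2 0 0; 6 3 0; 0 0 1]
T3·…·T1 = [-2 0 0; 7 3 0; 0 0 1]
T4·…·T1 = [-16 -6 0; 7 3 0; 0 0 1]
T5·…·T1 = [-32 -12 0; 14 6 0; 0 0 1]
det M = -24; M⁻¹ = [-1/4 -1/2 0; 7/12 4/3 0; 0 0 1]
M⁻¹ · (-60, 24)ᵀ = (3, -3)ᵀ

p = (3, -3)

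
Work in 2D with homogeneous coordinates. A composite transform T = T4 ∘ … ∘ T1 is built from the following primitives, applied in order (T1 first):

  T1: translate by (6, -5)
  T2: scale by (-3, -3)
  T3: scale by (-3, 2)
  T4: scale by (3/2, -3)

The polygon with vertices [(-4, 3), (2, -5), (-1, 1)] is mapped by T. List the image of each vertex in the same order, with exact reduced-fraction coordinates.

image vertices: (27, -36), (108, -180), (135/2, -72)

T1 translate by (6, -5): (-4, 3) → (2, -2); (2, -5) → (8, -10); (-1, 1) → (5, -4)
T2 scale by (-3, -3): (2, -2) → (-6, 6); (8, -10) → (-24, 30); (5, -4) → (-15, 12)
T3 scale by (-3, 2): (-6, 6) → (18, 12); (-24, 30) → (72, 60); (-15, 12) → (45, 24)
T4 scale by (3/2, -3): (18, 12) → (27, -36); (72, 60) → (108, -180); (45, 24) → (135/2, -72)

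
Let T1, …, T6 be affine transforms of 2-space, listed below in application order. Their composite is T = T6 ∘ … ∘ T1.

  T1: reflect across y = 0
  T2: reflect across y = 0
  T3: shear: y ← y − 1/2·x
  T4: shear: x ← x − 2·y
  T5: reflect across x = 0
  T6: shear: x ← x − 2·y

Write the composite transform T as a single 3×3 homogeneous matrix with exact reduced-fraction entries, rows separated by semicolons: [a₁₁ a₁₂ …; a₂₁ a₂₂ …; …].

T1 = [1 0 0; 0 -1 0; 0 0 1]
T2·T1 = [1 0 0; 0 1 0; 0 0 1]
T3·…·T1 = [1 0 0; -1/2 1 0; 0 0 1]
T4·…·T1 = [2 -2 0; -1/2 1 0; 0 0 1]
T5·…·T1 = [-2 2 0; -1/2 1 0; 0 0 1]
T6·…·T1 = [-1 0 0; -1/2 1 0; 0 0 1]

T = [-1 0 0; -1/2 1 0; 0 0 1]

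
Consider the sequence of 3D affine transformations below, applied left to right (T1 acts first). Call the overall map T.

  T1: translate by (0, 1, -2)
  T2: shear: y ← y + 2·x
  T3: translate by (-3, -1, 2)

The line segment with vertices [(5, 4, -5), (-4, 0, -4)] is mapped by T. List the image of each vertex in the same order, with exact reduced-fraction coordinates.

image vertices: (2, 14, -5), (-7, -8, -4)

T1 translate by (0, 1, -2): (5, 4, -5) → (5, 5, -7); (-4, 0, -4) → (-4, 1, -6)
T2 shear: y ← y + 2·x: (5, 5, -7) → (5, 15, -7); (-4, 1, -6) → (-4, -7, -6)
T3 translate by (-3, -1, 2): (5, 15, -7) → (2, 14, -5); (-4, -7, -6) → (-7, -8, -4)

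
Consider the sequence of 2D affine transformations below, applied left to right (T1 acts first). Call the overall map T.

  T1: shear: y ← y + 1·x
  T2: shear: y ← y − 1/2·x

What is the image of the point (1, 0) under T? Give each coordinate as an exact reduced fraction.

T1 shear: y ← y + 1·x: (1, 0) → (1, 1)
T2 shear: y ← y − 1/2·x: (1, 1) → (1, 1/2)

T(p) = (1, 1/2)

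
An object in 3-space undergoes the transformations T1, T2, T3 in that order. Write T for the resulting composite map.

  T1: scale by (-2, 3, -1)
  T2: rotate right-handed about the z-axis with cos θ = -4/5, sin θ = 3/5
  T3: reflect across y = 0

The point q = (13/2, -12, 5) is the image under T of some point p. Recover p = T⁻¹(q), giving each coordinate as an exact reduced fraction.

T1 = [-2 0 0 0; 0 3 0 0; 0 0 -1 0; 0 0 0 1]
T2·T1 = [8/5 -9/5 0 0; -6/5 -12/5 0 0; 0 0 -1 0; 0 0 0 1]
T3·…·T1 = [8/5 -9/5 0 0; 6/5 12/5 0 0; 0 0 -1 0; 0 0 0 1]
det M = -6; M⁻¹ = [2/5 3/10 0 0; -1/5 4/15 0 0; 0 0 -1 0; 0 0 0 1]
M⁻¹ · (13/2, -12, 5)ᵀ = (-1, -9/2, -5)ᵀ

p = (-1, -9/2, -5)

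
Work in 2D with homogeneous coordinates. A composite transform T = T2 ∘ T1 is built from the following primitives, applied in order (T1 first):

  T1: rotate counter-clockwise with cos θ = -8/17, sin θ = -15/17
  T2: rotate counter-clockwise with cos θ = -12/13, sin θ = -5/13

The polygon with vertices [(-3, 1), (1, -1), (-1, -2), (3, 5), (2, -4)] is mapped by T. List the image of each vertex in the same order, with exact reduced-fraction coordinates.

image vertices: (-283/221, -639/221), (241/221, 199/221), (419/221, -262/221), (-61/13, 45/13), (922/221, 356/221)

T1 rotate counter-clockwise with cos θ = -8/17, sin θ = -15/17: (-3, 1) → (39/17, 37/17); (1, -1) → (-23/17, -7/17); (-1, -2) → (-22/17, 31/17); (3, 5) → (3, -5); (2, -4) → (-76/17, 2/17)
T2 rotate counter-clockwise with cos θ = -12/13, sin θ = -5/13: (39/17, 37/17) → (-283/221, -639/221); (-23/17, -7/17) → (241/221, 199/221); (-22/17, 31/17) → (419/221, -262/221); (3, -5) → (-61/13, 45/13); (-76/17, 2/17) → (922/221, 356/221)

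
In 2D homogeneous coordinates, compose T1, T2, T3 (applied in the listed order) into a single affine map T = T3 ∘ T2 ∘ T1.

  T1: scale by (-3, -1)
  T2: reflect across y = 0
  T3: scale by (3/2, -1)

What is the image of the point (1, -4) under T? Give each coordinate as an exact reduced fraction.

T1 scale by (-3, -1): (1, -4) → (-3, 4)
T2 reflect across y = 0: (-3, 4) → (-3, -4)
T3 scale by (3/2, -1): (-3, -4) → (-9/2, 4)

T(p) = (-9/2, 4)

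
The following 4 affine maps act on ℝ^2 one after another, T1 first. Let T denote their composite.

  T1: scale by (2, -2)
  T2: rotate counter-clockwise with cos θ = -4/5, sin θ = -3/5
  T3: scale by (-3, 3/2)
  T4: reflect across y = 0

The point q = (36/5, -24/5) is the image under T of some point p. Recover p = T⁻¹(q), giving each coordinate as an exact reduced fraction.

T1 = [2 0 0; 0 -2 0; 0 0 1]
T2·T1 = [-8/5 -6/5 0; -6/5 8/5 0; 0 0 1]
T3·…·T1 = [24/5 18/5 0; -9/5 12/5 0; 0 0 1]
T4·…·T1 = [24/5 18/5 0; 9/5 -12/5 0; 0 0 1]
det M = -18; M⁻¹ = [2/15 1/5 0; 1/10 -4/15 0; 0 0 1]
M⁻¹ · (36/5, -24/5)ᵀ = (0, 2)ᵀ

p = (0, 2)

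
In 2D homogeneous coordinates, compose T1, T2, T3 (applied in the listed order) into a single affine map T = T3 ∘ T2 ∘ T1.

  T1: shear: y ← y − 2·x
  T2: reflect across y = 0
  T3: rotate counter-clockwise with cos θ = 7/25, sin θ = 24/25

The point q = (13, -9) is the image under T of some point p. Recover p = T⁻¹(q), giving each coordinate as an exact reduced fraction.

T1 = [1 0 0; -2 1 0; 0 0 1]
T2·T1 = [1 0 0; 2 -1 0; 0 0 1]
T3·…·T1 = [-41/25 24/25 0; 38/25 -7/25 0; 0 0 1]
det M = -1; M⁻¹ = [7/25 24/25 0; 38/25 41/25 0; 0 0 1]
M⁻¹ · (13, -9)ᵀ = (-5, 5)ᵀ

p = (-5, 5)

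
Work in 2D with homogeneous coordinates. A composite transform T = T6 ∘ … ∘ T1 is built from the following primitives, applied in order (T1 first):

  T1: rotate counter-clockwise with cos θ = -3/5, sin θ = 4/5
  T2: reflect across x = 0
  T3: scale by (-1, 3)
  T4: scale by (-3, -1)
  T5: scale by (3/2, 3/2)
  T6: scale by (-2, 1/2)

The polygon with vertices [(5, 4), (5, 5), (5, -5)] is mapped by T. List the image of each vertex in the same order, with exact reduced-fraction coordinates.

T1 rotate counter-clockwise with cos θ = -3/5, sin θ = 4/5: (5, 4) → (-31/5, 8/5); (5, 5) → (-7, 1); (5, -5) → (1, 7)
T2 reflect across x = 0: (-31/5, 8/5) → (31/5, 8/5); (-7, 1) → (7, 1); (1, 7) → (-1, 7)
T3 scale by (-1, 3): (31/5, 8/5) → (-31/5, 24/5); (7, 1) → (-7, 3); (-1, 7) → (1, 21)
T4 scale by (-3, -1): (-31/5, 24/5) → (93/5, -24/5); (-7, 3) → (21, -3); (1, 21) → (-3, -21)
T5 scale by (3/2, 3/2): (93/5, -24/5) → (279/10, -36/5); (21, -3) → (63/2, -9/2); (-3, -21) → (-9/2, -63/2)
T6 scale by (-2, 1/2): (279/10, -36/5) → (-279/5, -18/5); (63/2, -9/2) → (-63, -9/4); (-9/2, -63/2) → (9, -63/4)

image vertices: (-279/5, -18/5), (-63, -9/4), (9, -63/4)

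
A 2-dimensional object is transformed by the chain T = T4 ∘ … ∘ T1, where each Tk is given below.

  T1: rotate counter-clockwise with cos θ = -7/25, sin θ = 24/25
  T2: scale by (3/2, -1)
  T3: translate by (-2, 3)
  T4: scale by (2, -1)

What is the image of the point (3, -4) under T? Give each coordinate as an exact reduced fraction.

T(p) = (5, 1)

T1 rotate counter-clockwise with cos θ = -7/25, sin θ = 24/25: (3, -4) → (3, 4)
T2 scale by (3/2, -1): (3, 4) → (9/2, -4)
T3 translate by (-2, 3): (9/2, -4) → (5/2, -1)
T4 scale by (2, -1): (5/2, -1) → (5, 1)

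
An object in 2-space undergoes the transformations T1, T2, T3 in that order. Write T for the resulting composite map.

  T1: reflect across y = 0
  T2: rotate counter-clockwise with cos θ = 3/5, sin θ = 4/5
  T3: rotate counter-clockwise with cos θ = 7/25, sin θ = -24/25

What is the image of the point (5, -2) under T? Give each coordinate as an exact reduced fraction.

T(p) = (673/125, 14/125)

T1 reflect across y = 0: (5, -2) → (5, 2)
T2 rotate counter-clockwise with cos θ = 3/5, sin θ = 4/5: (5, 2) → (7/5, 26/5)
T3 rotate counter-clockwise with cos θ = 7/25, sin θ = -24/25: (7/5, 26/5) → (673/125, 14/125)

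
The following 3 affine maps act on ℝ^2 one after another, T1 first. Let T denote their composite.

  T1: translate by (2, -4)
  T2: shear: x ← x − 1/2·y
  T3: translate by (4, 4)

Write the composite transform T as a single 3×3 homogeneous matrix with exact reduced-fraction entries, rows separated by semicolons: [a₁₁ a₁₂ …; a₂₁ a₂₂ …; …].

T1 = [1 0 2; 0 1 -4; 0 0 1]
T2·T1 = [1 -1/2 4; 0 1 -4; 0 0 1]
T3·…·T1 = [1 -1/2 8; 0 1 0; 0 0 1]

T = [1 -1/2 8; 0 1 0; 0 0 1]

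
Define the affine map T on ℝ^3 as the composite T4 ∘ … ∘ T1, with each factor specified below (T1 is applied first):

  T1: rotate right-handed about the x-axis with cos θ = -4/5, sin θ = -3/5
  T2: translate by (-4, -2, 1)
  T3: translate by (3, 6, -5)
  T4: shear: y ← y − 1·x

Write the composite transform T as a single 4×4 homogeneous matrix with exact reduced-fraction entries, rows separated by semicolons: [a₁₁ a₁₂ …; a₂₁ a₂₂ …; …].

T = [1 0 0 -1; -1 -4/5 3/5 5; 0 -3/5 -4/5 -4; 0 0 0 1]

T1 = [1 0 0 0; 0 -4/5 3/5 0; 0 -3/5 -4/5 0; 0 0 0 1]
T2·T1 = [1 0 0 -4; 0 -4/5 3/5 -2; 0 -3/5 -4/5 1; 0 0 0 1]
T3·…·T1 = [1 0 0 -1; 0 -4/5 3/5 4; 0 -3/5 -4/5 -4; 0 0 0 1]
T4·…·T1 = [1 0 0 -1; -1 -4/5 3/5 5; 0 -3/5 -4/5 -4; 0 0 0 1]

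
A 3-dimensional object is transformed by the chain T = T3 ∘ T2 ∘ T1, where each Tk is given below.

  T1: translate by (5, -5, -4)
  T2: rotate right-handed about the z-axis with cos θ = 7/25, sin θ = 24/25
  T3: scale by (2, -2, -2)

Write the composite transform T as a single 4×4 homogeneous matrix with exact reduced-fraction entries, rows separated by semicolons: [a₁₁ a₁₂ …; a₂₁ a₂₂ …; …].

T1 = [1 0 0 5; 0 1 0 -5; 0 0 1 -4; 0 0 0 1]
T2·T1 = [7/25 -24/25 0 31/5; 24/25 7/25 0 17/5; 0 0 1 -4; 0 0 0 1]
T3·…·T1 = [14/25 -48/25 0 62/5; -48/25 -14/25 0 -34/5; 0 0 -2 8; 0 0 0 1]

T = [14/25 -48/25 0 62/5; -48/25 -14/25 0 -34/5; 0 0 -2 8; 0 0 0 1]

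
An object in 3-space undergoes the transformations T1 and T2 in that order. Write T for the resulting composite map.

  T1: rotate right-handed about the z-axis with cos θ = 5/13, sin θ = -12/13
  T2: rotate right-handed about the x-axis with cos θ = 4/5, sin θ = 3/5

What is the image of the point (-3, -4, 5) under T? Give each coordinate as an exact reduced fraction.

T1 rotate right-handed about the z-axis with cos θ = 5/13, sin θ = -12/13: (-3, -4, 5) → (-63/13, 16/13, 5)
T2 rotate right-handed about the x-axis with cos θ = 4/5, sin θ = 3/5: (-63/13, 16/13, 5) → (-63/13, -131/65, 308/65)

T(p) = (-63/13, -131/65, 308/65)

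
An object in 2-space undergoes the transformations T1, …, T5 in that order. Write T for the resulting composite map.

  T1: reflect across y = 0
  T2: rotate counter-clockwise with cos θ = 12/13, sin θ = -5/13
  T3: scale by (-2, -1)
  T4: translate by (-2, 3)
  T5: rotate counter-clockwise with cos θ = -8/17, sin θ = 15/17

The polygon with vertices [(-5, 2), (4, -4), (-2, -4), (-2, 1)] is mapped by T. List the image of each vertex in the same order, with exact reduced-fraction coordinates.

T1 reflect across y = 0: (-5, 2) → (-5, -2); (4, -4) → (4, 4); (-2, -4) → (-2, 4); (-2, 1) → (-2, -1)
T2 rotate counter-clockwise with cos θ = 12/13, sin θ = -5/13: (-5, -2) → (-70/13, 1/13); (4, 4) → (68/13, 28/13); (-2, 4) → (-4/13, 58/13); (-2, -1) → (-29/13, -2/13)
T3 scale by (-2, -1): (-70/13, 1/13) → (140/13, -1/13); (68/13, 28/13) → (-136/13, -28/13); (-4/13, 58/13) → (8/13, -58/13); (-29/13, -2/13) → (58/13, 2/13)
T4 translate by (-2, 3): (140/13, -1/13) → (114/13, 38/13); (-136/13, -28/13) → (-162/13, 11/13); (8/13, -58/13) → (-18/13, -19/13); (58/13, 2/13) → (32/13, 41/13)
T5 rotate counter-clockwise with cos θ = -8/17, sin θ = 15/17: (114/13, 38/13) → (-114/17, 1406/221); (-162/13, 11/13) → (87/17, -2518/221); (-18/13, -19/13) → (33/17, -118/221); (32/13, 41/13) → (-67/17, 152/221)

image vertices: (-114/17, 1406/221), (87/17, -2518/221), (33/17, -118/221), (-67/17, 152/221)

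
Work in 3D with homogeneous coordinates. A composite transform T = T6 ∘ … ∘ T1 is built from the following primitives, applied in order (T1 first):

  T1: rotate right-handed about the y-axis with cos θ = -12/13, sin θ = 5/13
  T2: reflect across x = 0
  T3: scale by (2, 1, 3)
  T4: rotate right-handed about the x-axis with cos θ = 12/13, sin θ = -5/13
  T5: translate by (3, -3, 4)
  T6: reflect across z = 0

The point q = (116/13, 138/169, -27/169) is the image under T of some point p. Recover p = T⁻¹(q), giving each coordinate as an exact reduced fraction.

p = (3, 5, -1/2)

T1 = [-12/13 0 5/13 0; 0 1 0 0; -5/13 0 -12/13 0; 0 0 0 1]
T2·T1 = [12/13 0 -5/13 0; 0 1 0 0; -5/13 0 -12/13 0; 0 0 0 1]
T3·…·T1 = [24/13 0 -10/13 0; 0 1 0 0; -15/13 0 -36/13 0; 0 0 0 1]
T4·…·T1 = [24/13 0 -10/13 0; -75/169 12/13 -180/169 0; -180/169 -5/13 -432/169 0; 0 0 0 1]
T5·…·T1 = [24/13 0 -10/13 3; -75/169 12/13 -180/169 -3; -180/169 -5/13 -432/169 4; 0 0 0 1]
T6·…·T1 = [24/13 0 -10/13 3; -75/169 12/13 -180/169 -3; 180/169 5/13 432/169 -4; 0 0 0 1]
det M = 6; M⁻¹ = [6/13 -25/507 20/169 -179/169; 0 12/13 5/13 56/13; -5/26 -20/169 48/169 459/338; 0 0 0 1]
M⁻¹ · (116/13, 138/169, -27/169)ᵀ = (3, 5, -1/2)ᵀ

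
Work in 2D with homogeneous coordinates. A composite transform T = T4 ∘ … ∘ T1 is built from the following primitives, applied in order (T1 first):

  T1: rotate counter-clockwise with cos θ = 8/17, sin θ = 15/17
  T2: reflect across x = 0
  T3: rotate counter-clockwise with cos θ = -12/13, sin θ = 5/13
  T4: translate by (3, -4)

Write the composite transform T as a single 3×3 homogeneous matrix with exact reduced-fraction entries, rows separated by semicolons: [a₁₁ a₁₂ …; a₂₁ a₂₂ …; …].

T1 = [8/17 -15/17 0; 15/17 8/17 0; 0 0 1]
T2·T1 = [-8/17 15/17 0; 15/17 8/17 0; 0 0 1]
T3·…·T1 = [21/221 -220/221 0; -220/221 -21/221 0; 0 0 1]
T4·…·T1 = [21/221 -220/221 3; -220/221 -21/221 -4; 0 0 1]

T = [21/221 -220/221 3; -220/221 -21/221 -4; 0 0 1]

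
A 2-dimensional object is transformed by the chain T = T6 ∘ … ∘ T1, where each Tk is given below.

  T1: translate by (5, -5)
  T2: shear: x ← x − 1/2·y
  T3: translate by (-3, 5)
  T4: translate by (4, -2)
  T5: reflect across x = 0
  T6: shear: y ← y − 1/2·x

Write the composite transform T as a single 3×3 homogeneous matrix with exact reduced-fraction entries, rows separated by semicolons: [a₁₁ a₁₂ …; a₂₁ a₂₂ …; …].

T = [-1 1/2 -17/2; 1/2 3/4 9/4; 0 0 1]

T1 = [1 0 5; 0 1 -5; 0 0 1]
T2·T1 = [1 -1/2 15/2; 0 1 -5; 0 0 1]
T3·…·T1 = [1 -1/2 9/2; 0 1 0; 0 0 1]
T4·…·T1 = [1 -1/2 17/2; 0 1 -2; 0 0 1]
T5·…·T1 = [-1 1/2 -17/2; 0 1 -2; 0 0 1]
T6·…·T1 = [-1 1/2 -17/2; 1/2 3/4 9/4; 0 0 1]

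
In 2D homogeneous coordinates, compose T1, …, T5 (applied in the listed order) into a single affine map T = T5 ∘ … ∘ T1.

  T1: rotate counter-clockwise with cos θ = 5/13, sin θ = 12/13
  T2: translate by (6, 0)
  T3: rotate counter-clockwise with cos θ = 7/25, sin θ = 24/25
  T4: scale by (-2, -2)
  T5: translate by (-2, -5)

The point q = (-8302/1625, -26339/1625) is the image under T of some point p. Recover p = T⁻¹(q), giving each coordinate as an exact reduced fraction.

p = (0, 1/5)

T1 = [5/13 -12/13 0; 12/13 5/13 0; 0 0 1]
T2·T1 = [5/13 -12/13 6; 12/13 5/13 0; 0 0 1]
T3·…·T1 = [-253/325 -204/325 42/25; 204/325 -253/325 144/25; 0 0 1]
T4·…·T1 = [506/325 408/325 -84/25; -408/325 506/325 -288/25; 0 0 1]
T5·…·T1 = [506/325 408/325 -134/25; -408/325 506/325 -413/25; 0 0 1]
det M = 4; M⁻¹ = [253/650 -102/325 -1007/325; 102/325 253/650 5273/650; 0 0 1]
M⁻¹ · (-8302/1625, -26339/1625)ᵀ = (0, 1/5)ᵀ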